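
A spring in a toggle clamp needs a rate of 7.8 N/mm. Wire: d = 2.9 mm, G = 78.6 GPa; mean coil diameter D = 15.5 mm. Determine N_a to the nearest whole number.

N_a = Gd⁴/(8D³k) = (78.6×10³ × 2.9⁴)/(8 × 15.5³ × 7.8)
    = 5.55923e+06 / 232370 = 23.92 → 24 coils

24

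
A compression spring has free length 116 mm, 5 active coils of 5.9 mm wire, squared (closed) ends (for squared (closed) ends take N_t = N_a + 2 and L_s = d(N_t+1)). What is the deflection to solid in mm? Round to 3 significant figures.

N_t = 7; L_s = 5.9·8 = 47.2 mm
δ_solid = L₀ − L_s = 116 − 47.2 = 68.8 mm

68.8 mm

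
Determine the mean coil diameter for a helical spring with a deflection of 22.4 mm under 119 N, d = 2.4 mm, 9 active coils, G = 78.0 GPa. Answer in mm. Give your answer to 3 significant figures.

Required rate k = F/δ = 119/22.4 = 5.3125 N/mm
D = (Gd⁴/(8N_a·k))^(1/3) = (78.0×10³·2.4⁴/(8·9·5.3125))^(1/3)
  = (6765.63)^(1/3) = 18.9134 mm

18.9 mm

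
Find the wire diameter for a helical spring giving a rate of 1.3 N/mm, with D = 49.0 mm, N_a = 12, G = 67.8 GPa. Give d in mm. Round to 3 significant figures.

d = (8D³N_a·k / G)^(1/4) = (8·49.0³·12·1.3 / (67.8×10³))^0.25
  = (216.56)^0.25 = 3.8361 mm

3.84 mm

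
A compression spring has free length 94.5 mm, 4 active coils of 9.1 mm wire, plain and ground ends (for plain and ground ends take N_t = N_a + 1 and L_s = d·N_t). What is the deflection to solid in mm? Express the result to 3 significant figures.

N_t = 5; L_s = 9.1·5 = 45.5 mm
δ_solid = L₀ − L_s = 94.5 − 45.5 = 49 mm

49.0 mm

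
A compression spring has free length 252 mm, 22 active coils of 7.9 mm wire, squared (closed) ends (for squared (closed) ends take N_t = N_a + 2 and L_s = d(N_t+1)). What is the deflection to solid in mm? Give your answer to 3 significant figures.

N_t = 24; L_s = 7.9·25 = 197.5 mm
δ_solid = L₀ − L_s = 252 − 197.5 = 54.5 mm

54.5 mm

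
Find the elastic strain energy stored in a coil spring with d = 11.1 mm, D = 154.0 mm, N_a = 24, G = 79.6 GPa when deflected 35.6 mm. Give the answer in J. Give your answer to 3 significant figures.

1.09 J

k = Gd⁴/(8D³N_a) = (79.6×10³)(11.1⁴)/(8·154.0³·24) = 1.7232 N/mm
U = ½kδ² = 0.5 × 1.7232 × 35.6² = 1092 N·mm = 1.092 J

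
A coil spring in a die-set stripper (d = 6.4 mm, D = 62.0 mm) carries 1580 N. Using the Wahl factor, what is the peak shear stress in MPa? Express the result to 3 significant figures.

1090 MPa

Spring index C = D/d = 62.0/6.4 = 9.6875
K_W = (4C−1)/(4C−4) + 0.615/C = 37.750/34.750 + 0.0635 = 1.1498
τ₀ = 8FD/(πd³) = 8·1580·62.0/(π·6.4³) = 783680/823.55 = 951.59 MPa
τ_max = K·τ₀ = 1.1498 × 951.59 = 1094.2 MPa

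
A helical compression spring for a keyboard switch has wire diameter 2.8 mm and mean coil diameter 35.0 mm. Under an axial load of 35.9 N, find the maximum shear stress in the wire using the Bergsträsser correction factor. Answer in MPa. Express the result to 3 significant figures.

161 MPa

Spring index C = D/d = 35.0/2.8 = 12.5000
K_B = (4C+2)/(4C−3) = 52.000/47.000 = 1.1064
τ₀ = 8FD/(πd³) = 8·35.9·35.0/(π·2.8³) = 10052/68.964 = 145.76 MPa
τ_max = K·τ₀ = 1.1064 × 145.76 = 161.26 MPa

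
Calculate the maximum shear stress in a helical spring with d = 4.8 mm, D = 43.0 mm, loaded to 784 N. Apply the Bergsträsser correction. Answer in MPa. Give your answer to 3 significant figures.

894 MPa

Spring index C = D/d = 43.0/4.8 = 8.9583
K_B = (4C+2)/(4C−3) = 37.833/32.833 = 1.1523
τ₀ = 8FD/(πd³) = 8·784·43.0/(π·4.8³) = 269696/347.44 = 776.25 MPa
τ_max = K·τ₀ = 1.1523 × 776.25 = 894.46 MPa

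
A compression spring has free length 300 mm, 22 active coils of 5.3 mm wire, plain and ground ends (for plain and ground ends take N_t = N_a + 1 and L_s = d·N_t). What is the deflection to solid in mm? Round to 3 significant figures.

178 mm

N_t = 23; L_s = 5.3·23 = 121.9 mm
δ_solid = L₀ − L_s = 300 − 121.9 = 178.1 mm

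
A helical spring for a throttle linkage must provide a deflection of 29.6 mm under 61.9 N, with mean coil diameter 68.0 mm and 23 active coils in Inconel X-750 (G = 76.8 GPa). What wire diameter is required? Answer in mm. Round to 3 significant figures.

Required rate k = F/δ = 61.9/29.6 = 2.0912 N/mm
d = (8D³N_a·k / G)^(1/4) = (8·68.0³·23·2.0912 / (76.8×10³))^0.25
  = (1575.4)^0.25 = 6.3001 mm

6.30 mm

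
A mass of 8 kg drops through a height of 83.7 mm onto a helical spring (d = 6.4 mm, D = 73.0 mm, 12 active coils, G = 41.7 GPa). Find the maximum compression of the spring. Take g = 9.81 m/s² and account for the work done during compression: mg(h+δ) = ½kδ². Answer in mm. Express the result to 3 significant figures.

136 mm

k = Gd⁴/(8D³N_a) = (41.7×10³)(6.4⁴)/(8·73.0³·12) = 1.8733 N/mm
W = mg = 8 × 9.81 = 78.48 N
½kδ² − Wδ − Wh = 0 → δ = (W + √(W² + 2kWh))/k
δ = (78.48 + √(6159.1 + 24611.1))/1.8733 = (78.48 + 175.41)/1.8733 = 135.53 mm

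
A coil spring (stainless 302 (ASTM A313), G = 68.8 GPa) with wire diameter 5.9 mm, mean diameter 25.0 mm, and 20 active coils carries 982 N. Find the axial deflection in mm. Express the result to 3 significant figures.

29.4 mm

k = Gd⁴/(8D³N_a) = (68.8×10³)(5.9⁴)/(8·25.0³·20) = 33.347 N/mm
δ = F/k = 982 / 33.347 = 29.448 mm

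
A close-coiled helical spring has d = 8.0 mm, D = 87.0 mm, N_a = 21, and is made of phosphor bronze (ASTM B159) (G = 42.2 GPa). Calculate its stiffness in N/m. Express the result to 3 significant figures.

k = Gd⁴/(8D³N_a) = (42.2×10³ × 8.0⁴) / (8 × 87.0³ × 21)
  = 1.72851e+08 / 1.10629e+08 = 1.5624 N/mm = 1562.4 N/m

1560 N/m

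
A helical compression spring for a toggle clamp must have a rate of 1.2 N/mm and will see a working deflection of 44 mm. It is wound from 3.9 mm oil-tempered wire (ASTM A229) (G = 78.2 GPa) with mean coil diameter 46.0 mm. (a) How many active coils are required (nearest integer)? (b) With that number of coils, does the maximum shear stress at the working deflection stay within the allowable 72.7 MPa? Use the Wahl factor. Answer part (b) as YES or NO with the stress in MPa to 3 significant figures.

N_a = Gd⁴/(8D³k) = (78.2×10³)(3.9⁴)/(8·46.0³·1.2) = 19.36 → N_a = 19
Actual rate k = Gd⁴/(8D³·19) = 1.2228 N/mm
Working load F = kδ = 1.2228·44 = 53.802 N
C = 46.0/3.9 = 11.7949; K_W = (4C−1)/(4C−4)+0.615/C = 1.1216
τ_max = K_W·8FD/(πd³) = 1.1216·106.24 = 119.17 MPa
τ_max > 72.7 MPa → exceeds allowable

(a) 19 coils; (b) NO, τ_max = 119 MPa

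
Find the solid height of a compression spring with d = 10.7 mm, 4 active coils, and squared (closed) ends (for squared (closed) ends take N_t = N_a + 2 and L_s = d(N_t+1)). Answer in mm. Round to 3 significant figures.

squared (closed) ends: N_t = N_a + 2 = 4 + 2 = 6
L_s = d·(N_t+1) = 10.7 × 7 = 74.9 mm

74.9 mm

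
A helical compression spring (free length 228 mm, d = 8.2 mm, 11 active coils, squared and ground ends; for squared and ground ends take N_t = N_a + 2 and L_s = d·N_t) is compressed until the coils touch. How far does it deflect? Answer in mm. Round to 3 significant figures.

121 mm

N_t = 13; L_s = 8.2·13 = 106.6 mm
δ_solid = L₀ − L_s = 228 − 106.6 = 121.4 mm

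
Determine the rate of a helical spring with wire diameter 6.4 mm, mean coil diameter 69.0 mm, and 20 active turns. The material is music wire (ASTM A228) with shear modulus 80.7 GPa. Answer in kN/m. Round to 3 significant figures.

k = Gd⁴/(8D³N_a) = (80.7×10³ × 6.4⁴) / (8 × 69.0³ × 20)
  = 1.35392e+08 / 5.25614e+07 = 2.5759 N/mm

2.58 kN/m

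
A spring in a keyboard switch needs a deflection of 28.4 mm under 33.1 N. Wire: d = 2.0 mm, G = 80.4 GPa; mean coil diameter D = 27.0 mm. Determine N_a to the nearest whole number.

Required rate k = F/δ = 33.1/28.4 = 1.1655 N/mm
N_a = Gd⁴/(8D³k) = (80.4×10³ × 2.0⁴)/(8 × 27.0³ × 1.1655)
    = 1.2864e+06 / 183523 = 7.009 → 7 coils

7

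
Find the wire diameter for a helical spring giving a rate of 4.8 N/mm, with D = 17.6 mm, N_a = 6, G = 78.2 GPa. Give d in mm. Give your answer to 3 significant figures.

2.00 mm

d = (8D³N_a·k / G)^(1/4) = (8·17.6³·6·4.8 / (78.2×10³))^0.25
  = (16.063)^0.25 = 2.0020 mm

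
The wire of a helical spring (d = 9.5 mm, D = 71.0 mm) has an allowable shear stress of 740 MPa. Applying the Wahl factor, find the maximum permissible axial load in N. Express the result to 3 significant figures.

C = D/d = 71.0/9.5 = 7.4737
K_W = (4C−1)/(4C−4) + 0.615/C = 28.895/25.895 + 0.0823 = 1.1981
τ_max = K·8FD/(πd³) → F_max = τ_allow·πd³/(8DK)
F_max = 740·π·9.5³/(8·71.0·1.1981) = 1.9932e+06/680.54 = 2928.8 N

2930 N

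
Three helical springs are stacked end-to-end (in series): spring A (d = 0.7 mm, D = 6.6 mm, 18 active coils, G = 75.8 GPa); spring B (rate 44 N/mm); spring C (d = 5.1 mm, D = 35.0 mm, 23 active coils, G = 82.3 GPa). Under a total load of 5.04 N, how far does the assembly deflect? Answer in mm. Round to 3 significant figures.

k_A = Gd⁴/(8D³N_a) = (75.8×10³)(0.7⁴)/(8·6.6³·18) = 0.43961 N/mm
k_C = Gd⁴/(8D³N_a) = (82.3×10³)(5.1⁴)/(8·35.0³·23) = 7.0576 N/mm
Series: 1/k_eq = 1/0.43961 + 1/44 + 1/7.0576 = 2.4392; k_eq = 0.40998 N/mm
δ = F/k_eq = 5.04/0.40998 = 12.293 mm

12.3 mm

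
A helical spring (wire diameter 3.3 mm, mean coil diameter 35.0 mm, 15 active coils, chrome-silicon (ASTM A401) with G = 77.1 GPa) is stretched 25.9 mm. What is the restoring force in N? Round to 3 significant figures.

46.0 N

k = Gd⁴/(8D³N_a) = (77.1×10³)(3.3⁴)/(8·35.0³·15) = 1.7772 N/mm
F = k·δ = 1.7772 × 25.9 = 46.028 N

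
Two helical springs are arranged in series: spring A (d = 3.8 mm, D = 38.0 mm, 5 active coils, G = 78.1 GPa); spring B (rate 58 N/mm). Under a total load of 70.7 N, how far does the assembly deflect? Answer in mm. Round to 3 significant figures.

10.7 mm

k_A = Gd⁴/(8D³N_a) = (78.1×10³)(3.8⁴)/(8·38.0³·5) = 7.4195 N/mm
Series: 1/k_eq = 1/7.4195 + 1/58 = 0.15202; k_eq = 6.578 N/mm
δ = F/k_eq = 70.7/6.578 = 10.748 mm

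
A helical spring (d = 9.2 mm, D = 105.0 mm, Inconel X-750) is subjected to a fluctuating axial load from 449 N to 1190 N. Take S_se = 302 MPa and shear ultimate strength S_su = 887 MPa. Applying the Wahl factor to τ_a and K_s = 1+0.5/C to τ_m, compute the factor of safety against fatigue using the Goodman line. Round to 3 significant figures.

1.24

C = D/d = 105.0/9.2 = 11.4130; K_W = (4C−1)/(4C−4)+0.615/C = 1.1259; K_s = 1+0.5/C = 1.0438
F_a = (F_max−F_min)/2 = 370.5 N; F_m = (F_max+F_min)/2 = 819.5 N
τ_a = K_W·8F_aD/(πd³) = 1.1259 × 127.22 = 143.24 MPa
τ_m = K_s·8F_mD/(πd³) = 1.0438 × 281.39 = 293.72 MPa
Goodman: 1/n_f = τ_a/S_se + τ_m/S_su = 143.24/302 + 293.72/887 = 0.47430 + 0.33114 = 0.80544
n_f = 1/0.80544 = 1.242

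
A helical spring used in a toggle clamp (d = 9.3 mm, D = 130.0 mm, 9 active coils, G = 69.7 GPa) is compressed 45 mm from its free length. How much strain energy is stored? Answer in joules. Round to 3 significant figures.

3.34 J

k = Gd⁴/(8D³N_a) = (69.7×10³)(9.3⁴)/(8·130.0³·9) = 3.2961 N/mm
U = ½kδ² = 0.5 × 3.2961 × 45² = 3337.3 N·mm = 3.3373 J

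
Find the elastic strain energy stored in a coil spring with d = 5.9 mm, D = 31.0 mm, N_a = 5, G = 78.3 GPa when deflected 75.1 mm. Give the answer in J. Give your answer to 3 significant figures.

k = Gd⁴/(8D³N_a) = (78.3×10³)(5.9⁴)/(8·31.0³·5) = 79.62 N/mm
U = ½kδ² = 0.5 × 79.62 × 75.1² = 2.2453e+05 N·mm = 224.53 J

225 J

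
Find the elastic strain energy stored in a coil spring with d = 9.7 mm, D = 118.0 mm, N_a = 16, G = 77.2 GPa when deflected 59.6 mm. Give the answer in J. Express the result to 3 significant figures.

5.77 J

k = Gd⁴/(8D³N_a) = (77.2×10³)(9.7⁴)/(8·118.0³·16) = 3.2497 N/mm
U = ½kδ² = 0.5 × 3.2497 × 59.6² = 5771.8 N·mm = 5.7718 J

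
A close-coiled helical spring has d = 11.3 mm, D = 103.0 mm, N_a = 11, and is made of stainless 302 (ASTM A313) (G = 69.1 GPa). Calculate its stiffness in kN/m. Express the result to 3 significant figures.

k = Gd⁴/(8D³N_a) = (69.1×10³ × 11.3⁴) / (8 × 103.0³ × 11)
  = 1.12666e+09 / 9.616e+07 = 11.716 N/mm

11.7 kN/m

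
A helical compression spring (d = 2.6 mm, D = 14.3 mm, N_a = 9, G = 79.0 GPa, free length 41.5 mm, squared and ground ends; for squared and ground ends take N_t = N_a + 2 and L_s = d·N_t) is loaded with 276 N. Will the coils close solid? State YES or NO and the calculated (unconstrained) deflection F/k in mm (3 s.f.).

k = Gd⁴/(8D³N_a) = (79.0×10³)(2.6⁴)/(8·14.3³·9) = 17.147 N/mm
N_t = 11; L_s = 2.6·11 = 28.6 mm; δ_solid = L₀ − L_s = 41.5 − 28.6 = 12.9 mm
δ = F/k = 276/17.147 = 16.096 mm
δ ≥ δ_solid → spring goes solid

YES, δ = 16.1 mm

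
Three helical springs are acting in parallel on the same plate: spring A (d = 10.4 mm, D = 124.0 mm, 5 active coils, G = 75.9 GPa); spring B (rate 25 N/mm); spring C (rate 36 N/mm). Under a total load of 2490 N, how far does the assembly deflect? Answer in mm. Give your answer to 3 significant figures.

k_A = Gd⁴/(8D³N_a) = (75.9×10³)(10.4⁴)/(8·124.0³·5) = 11.643 N/mm
Parallel: k_eq = 11.643 + 25 + 36 = 72.643 N/mm
δ = F/k_eq = 2490/72.643 = 34.277 mm

34.3 mm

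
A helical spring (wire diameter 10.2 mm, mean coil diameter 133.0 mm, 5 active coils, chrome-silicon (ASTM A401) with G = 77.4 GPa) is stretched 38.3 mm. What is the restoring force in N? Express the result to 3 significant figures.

k = Gd⁴/(8D³N_a) = (77.4×10³)(10.2⁴)/(8·133.0³·5) = 8.9028 N/mm
F = k·δ = 8.9028 × 38.3 = 340.98 N

341 N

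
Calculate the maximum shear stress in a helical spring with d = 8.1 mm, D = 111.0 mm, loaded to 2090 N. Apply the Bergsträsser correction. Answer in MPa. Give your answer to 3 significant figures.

1220 MPa

Spring index C = D/d = 111.0/8.1 = 13.7037
K_B = (4C+2)/(4C−3) = 56.815/51.815 = 1.0965
τ₀ = 8FD/(πd³) = 8·2090·111.0/(π·8.1³) = 1.85592e+06/1669.6 = 1111.6 MPa
τ_max = K·τ₀ = 1.0965 × 1111.6 = 1218.9 MPa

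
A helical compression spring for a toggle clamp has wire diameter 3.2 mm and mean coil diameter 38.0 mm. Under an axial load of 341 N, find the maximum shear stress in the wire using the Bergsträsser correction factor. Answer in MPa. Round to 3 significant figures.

Spring index C = D/d = 38.0/3.2 = 11.8750
K_B = (4C+2)/(4C−3) = 49.500/44.500 = 1.1124
τ₀ = 8FD/(πd³) = 8·341·38.0/(π·3.2³) = 103664/102.94 = 1007 MPa
τ_max = K·τ₀ = 1.1124 × 1007 = 1120.1 MPa

1120 MPa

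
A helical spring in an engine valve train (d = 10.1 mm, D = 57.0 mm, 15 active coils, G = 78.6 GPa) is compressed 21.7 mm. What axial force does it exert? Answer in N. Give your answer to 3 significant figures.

k = Gd⁴/(8D³N_a) = (78.6×10³)(10.1⁴)/(8·57.0³·15) = 36.805 N/mm
F = k·δ = 36.805 × 21.7 = 798.66 N

799 N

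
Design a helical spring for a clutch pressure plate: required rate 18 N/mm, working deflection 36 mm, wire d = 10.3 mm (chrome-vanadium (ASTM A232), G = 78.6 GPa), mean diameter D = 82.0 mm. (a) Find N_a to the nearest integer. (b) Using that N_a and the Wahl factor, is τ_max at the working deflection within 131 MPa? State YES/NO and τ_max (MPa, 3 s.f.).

(a) 11 coils; (b) NO, τ_max = 149 MPa

N_a = Gd⁴/(8D³k) = (78.6×10³)(10.3⁴)/(8·82.0³·18) = 11.14 → N_a = 11
Actual rate k = Gd⁴/(8D³·11) = 18.233 N/mm
Working load F = kδ = 18.233·36 = 656.37 N
C = 82.0/10.3 = 7.9612; K_W = (4C−1)/(4C−4)+0.615/C = 1.1850
τ_max = K_W·8FD/(πd³) = 1.1850·125.43 = 148.63 MPa
τ_max > 131 MPa → exceeds allowable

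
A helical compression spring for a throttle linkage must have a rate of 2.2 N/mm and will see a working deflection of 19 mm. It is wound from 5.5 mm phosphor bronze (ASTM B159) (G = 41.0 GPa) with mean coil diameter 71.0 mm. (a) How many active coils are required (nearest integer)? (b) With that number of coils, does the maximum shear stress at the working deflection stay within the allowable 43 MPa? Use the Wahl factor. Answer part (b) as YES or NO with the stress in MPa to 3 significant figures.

N_a = Gd⁴/(8D³k) = (41.0×10³)(5.5⁴)/(8·71.0³·2.2) = 5.956 → N_a = 6
Actual rate k = Gd⁴/(8D³·6) = 2.1838 N/mm
Working load F = kδ = 2.1838·19 = 41.493 N
C = 71.0/5.5 = 12.9091; K_W = (4C−1)/(4C−4)+0.615/C = 1.1106
τ_max = K_W·8FD/(πd³) = 1.1106·45.09 = 50.078 MPa
τ_max > 43 MPa → exceeds allowable

(a) 6 coils; (b) NO, τ_max = 50.1 MPa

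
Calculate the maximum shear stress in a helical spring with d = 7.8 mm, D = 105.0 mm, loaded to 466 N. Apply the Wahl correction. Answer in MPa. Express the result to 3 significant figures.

Spring index C = D/d = 105.0/7.8 = 13.4615
K_W = (4C−1)/(4C−4) + 0.615/C = 52.846/49.846 + 0.0457 = 1.1059
τ₀ = 8FD/(πd³) = 8·466·105.0/(π·7.8³) = 391440/1490.8 = 262.56 MPa
τ_max = K·τ₀ = 1.1059 × 262.56 = 290.36 MPa

290 MPa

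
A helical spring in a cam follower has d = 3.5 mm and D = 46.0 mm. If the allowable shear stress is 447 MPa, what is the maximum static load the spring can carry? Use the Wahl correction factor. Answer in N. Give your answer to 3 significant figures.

148 N

C = D/d = 46.0/3.5 = 13.1429
K_W = (4C−1)/(4C−4) + 0.615/C = 51.571/48.571 + 0.0468 = 1.1086
τ_max = K·8FD/(πd³) → F_max = τ_allow·πd³/(8DK)
F_max = 447·π·3.5³/(8·46.0·1.1086) = 60209/407.95 = 147.59 N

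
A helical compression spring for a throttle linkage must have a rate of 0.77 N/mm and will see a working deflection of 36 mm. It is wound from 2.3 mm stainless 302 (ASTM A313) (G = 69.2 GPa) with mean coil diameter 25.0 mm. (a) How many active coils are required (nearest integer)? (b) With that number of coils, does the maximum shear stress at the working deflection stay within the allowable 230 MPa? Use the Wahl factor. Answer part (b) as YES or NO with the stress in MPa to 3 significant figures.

(a) 20 coils; (b) YES, τ_max = 165 MPa

N_a = Gd⁴/(8D³k) = (69.2×10³)(2.3⁴)/(8·25.0³·0.77) = 20.12 → N_a = 20
Actual rate k = Gd⁴/(8D³·20) = 0.7746 N/mm
Working load F = kδ = 0.7746·36 = 27.886 N
C = 25.0/2.3 = 10.8696; K_W = (4C−1)/(4C−4)+0.615/C = 1.1326
τ_max = K_W·8FD/(πd³) = 1.1326·145.91 = 165.25 MPa
τ_max ≤ 230 MPa → acceptable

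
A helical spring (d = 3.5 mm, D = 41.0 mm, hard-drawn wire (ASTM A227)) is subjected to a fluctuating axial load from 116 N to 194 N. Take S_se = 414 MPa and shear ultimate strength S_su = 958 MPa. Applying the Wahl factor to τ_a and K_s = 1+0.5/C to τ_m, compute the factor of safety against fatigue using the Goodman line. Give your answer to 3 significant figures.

C = D/d = 41.0/3.5 = 11.7143; K_W = (4C−1)/(4C−4)+0.615/C = 1.1225; K_s = 1+0.5/C = 1.0427
F_a = (F_max−F_min)/2 = 39 N; F_m = (F_max+F_min)/2 = 155 N
τ_a = K_W·8F_aD/(πd³) = 1.1225 × 94.97 = 106.6 MPa
τ_m = K_s·8F_mD/(πd³) = 1.0427 × 377.44 = 393.55 MPa
Goodman: 1/n_f = τ_a/S_se + τ_m/S_su = 106.6/414 + 393.55/958 = 0.25750 + 0.41081 = 0.6683
n_f = 1/0.6683 = 1.496

1.50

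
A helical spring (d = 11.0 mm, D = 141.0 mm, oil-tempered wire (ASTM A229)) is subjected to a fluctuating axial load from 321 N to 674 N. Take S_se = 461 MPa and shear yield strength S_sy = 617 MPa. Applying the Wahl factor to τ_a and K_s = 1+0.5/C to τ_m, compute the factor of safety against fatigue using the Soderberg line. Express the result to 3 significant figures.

C = D/d = 141.0/11.0 = 12.8182; K_W = (4C−1)/(4C−4)+0.615/C = 1.1114; K_s = 1+0.5/C = 1.0390
F_a = (F_max−F_min)/2 = 176.5 N; F_m = (F_max+F_min)/2 = 497.5 N
τ_a = K_W·8F_aD/(πd³) = 1.1114 × 47.613 = 52.919 MPa
τ_m = K_s·8F_mD/(πd³) = 1.0390 × 134.21 = 139.44 MPa
Soderberg: 1/n_f = τ_a/S_se + τ_m/S_sy = 52.919/461 + 139.44/617 = 0.11479 + 0.22600 = 0.34079
n_f = 1/0.34079 = 2.934

2.93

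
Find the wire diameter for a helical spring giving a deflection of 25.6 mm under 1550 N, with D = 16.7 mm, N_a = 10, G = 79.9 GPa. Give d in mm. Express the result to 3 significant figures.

Required rate k = F/δ = 1550/25.6 = 60.547 N/mm
d = (8D³N_a·k / G)^(1/4) = (8·16.7³·10·60.547 / (79.9×10³))^0.25
  = (282.35)^0.25 = 4.0992 mm

4.10 mm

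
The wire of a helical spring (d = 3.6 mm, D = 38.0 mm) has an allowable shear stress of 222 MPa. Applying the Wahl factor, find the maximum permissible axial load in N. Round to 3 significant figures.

94.2 N

C = D/d = 38.0/3.6 = 10.5556
K_W = (4C−1)/(4C−4) + 0.615/C = 41.222/38.222 + 0.0583 = 1.1368
τ_max = K·8FD/(πd³) → F_max = τ_allow·πd³/(8DK)
F_max = 222·π·3.6³/(8·38.0·1.1368) = 32539/345.57 = 94.161 N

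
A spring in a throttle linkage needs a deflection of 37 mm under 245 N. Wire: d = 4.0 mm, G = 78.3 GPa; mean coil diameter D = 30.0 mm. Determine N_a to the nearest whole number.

Required rate k = F/δ = 245/37 = 6.6216 N/mm
N_a = Gd⁴/(8D³k) = (78.3×10³ × 4.0⁴)/(8 × 30.0³ × 6.6216)
    = 2.00448e+07 / 1.43027e+06 = 14.01 → 14 coils

14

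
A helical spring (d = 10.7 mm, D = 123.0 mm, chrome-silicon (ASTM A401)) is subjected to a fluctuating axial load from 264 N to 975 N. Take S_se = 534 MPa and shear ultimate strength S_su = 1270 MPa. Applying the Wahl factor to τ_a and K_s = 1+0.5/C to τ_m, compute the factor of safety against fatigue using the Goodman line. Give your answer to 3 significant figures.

C = D/d = 123.0/10.7 = 11.4953; K_W = (4C−1)/(4C−4)+0.615/C = 1.1250; K_s = 1+0.5/C = 1.0435
F_a = (F_max−F_min)/2 = 355.5 N; F_m = (F_max+F_min)/2 = 619.5 N
τ_a = K_W·8F_aD/(πd³) = 1.1250 × 90.894 = 102.25 MPa
τ_m = K_s·8F_mD/(πd³) = 1.0435 × 158.39 = 165.28 MPa
Goodman: 1/n_f = τ_a/S_se + τ_m/S_su = 102.25/534 + 165.28/1270 = 0.19148 + 0.13014 = 0.32163
n_f = 1/0.32163 = 3.109

3.11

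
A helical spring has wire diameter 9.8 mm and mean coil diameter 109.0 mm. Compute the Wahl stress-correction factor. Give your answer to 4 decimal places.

1.1294

C = D/d = 109.0/9.8 = 11.1224
K_W = (4C−1)/(4C−4) + 0.615/C = 43.490/40.490 + 0.0553 = 1.1294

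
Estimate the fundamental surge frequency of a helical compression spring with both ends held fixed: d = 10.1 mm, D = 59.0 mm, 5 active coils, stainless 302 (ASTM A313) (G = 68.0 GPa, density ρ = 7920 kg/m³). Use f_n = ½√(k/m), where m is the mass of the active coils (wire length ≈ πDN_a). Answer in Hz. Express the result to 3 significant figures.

191 Hz

k = Gd⁴/(8D³N_a) = (68.0×10³)(10.1⁴)/(8·59.0³·5) = 86.135 N/mm = 86135 N/m
Wire length L = πDN_a = π·59.0·5 = 926.77 mm
m = ρ·(πd²/4)·L = 7920 × 80.118×10⁻⁶ m² × 0.92677 m = 0.58807 kg
f_n = ½√(k/m) = 0.5·√(86135/0.58807) = 0.5·√(1.4647e+05) = 191.36 Hz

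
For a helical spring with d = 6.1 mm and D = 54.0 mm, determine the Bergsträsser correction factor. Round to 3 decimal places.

C = D/d = 54.0/6.1 = 8.8525
K_B = (4C+2)/(4C−3) = 37.410/32.410 = 1.1543

1.154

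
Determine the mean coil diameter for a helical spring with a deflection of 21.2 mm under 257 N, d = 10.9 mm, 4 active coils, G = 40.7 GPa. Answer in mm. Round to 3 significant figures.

114 mm

Required rate k = F/δ = 257/21.2 = 12.123 N/mm
D = (Gd⁴/(8N_a·k))^(1/3) = (40.7×10³·10.9⁴/(8·4·12.123))^(1/3)
  = (1.48099e+06)^(1/3) = 113.9859 mm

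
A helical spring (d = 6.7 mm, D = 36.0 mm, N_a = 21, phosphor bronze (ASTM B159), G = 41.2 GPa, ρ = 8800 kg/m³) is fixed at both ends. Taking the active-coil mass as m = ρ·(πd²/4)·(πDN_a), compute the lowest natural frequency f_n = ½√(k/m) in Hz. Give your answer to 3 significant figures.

k = Gd⁴/(8D³N_a) = (41.2×10³)(6.7⁴)/(8·36.0³·21) = 10.592 N/mm = 10592 N/m
Wire length L = πDN_a = π·36.0·21 = 2375 mm
m = ρ·(πd²/4)·L = 8800 × 35.257×10⁻⁶ m² × 2.375 m = 0.73688 kg
f_n = ½√(k/m) = 0.5·√(10592/0.73688) = 0.5·√(14374) = 59.946 Hz

59.9 Hz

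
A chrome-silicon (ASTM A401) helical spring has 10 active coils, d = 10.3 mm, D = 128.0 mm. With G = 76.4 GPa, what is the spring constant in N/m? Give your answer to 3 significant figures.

k = Gd⁴/(8D³N_a) = (76.4×10³ × 10.3⁴) / (8 × 128.0³ × 10)
  = 8.59889e+08 / 1.67772e+08 = 5.1253 N/mm = 5125.3 N/m

5130 N/m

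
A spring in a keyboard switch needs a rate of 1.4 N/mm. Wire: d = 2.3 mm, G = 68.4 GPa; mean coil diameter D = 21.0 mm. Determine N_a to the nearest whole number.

18

N_a = Gd⁴/(8D³k) = (68.4×10³ × 2.3⁴)/(8 × 21.0³ × 1.4)
    = 1.91411e+06 / 103723 = 18.45 → 18 coils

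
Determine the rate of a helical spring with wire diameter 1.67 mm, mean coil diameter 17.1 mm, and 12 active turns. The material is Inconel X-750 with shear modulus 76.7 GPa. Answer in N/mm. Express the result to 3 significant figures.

1.24 N/mm

k = Gd⁴/(8D³N_a) = (76.7×10³ × 1.67⁴) / (8 × 17.1³ × 12)
  = 596570 / 480020 = 1.2428 N/mm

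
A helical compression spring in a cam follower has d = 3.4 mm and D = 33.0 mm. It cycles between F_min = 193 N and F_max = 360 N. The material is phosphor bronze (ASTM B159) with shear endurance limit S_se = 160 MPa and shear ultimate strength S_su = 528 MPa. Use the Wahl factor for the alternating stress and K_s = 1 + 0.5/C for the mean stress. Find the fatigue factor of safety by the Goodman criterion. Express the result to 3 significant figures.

C = D/d = 33.0/3.4 = 9.7059; K_W = (4C−1)/(4C−4)+0.615/C = 1.1495; K_s = 1+0.5/C = 1.0515
F_a = (F_max−F_min)/2 = 83.5 N; F_m = (F_max+F_min)/2 = 276.5 N
τ_a = K_W·8F_aD/(πd³) = 1.1495 × 178.53 = 205.22 MPa
τ_m = K_s·8F_mD/(πd³) = 1.0515 × 591.17 = 621.62 MPa
Goodman: 1/n_f = τ_a/S_se + τ_m/S_su = 205.22/160 + 621.62/528 = 1.28262 + 1.17732 = 2.4599
n_f = 1/2.4599 = 0.4065

0.407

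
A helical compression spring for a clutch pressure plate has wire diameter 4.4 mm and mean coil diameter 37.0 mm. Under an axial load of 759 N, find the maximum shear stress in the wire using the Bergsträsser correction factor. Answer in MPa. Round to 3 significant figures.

977 MPa

Spring index C = D/d = 37.0/4.4 = 8.4091
K_B = (4C+2)/(4C−3) = 35.636/30.636 = 1.1632
τ₀ = 8FD/(πd³) = 8·759·37.0/(π·4.4³) = 224664/267.61 = 839.51 MPa
τ_max = K·τ₀ = 1.1632 × 839.51 = 976.52 MPa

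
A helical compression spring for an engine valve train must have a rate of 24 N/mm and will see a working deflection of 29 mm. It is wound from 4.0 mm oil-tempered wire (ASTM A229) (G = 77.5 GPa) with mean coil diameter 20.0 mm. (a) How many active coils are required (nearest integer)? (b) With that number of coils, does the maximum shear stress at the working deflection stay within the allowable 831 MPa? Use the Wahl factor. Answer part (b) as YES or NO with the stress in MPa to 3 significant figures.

(a) 13 coils; (b) YES, τ_max = 721 MPa

N_a = Gd⁴/(8D³k) = (77.5×10³)(4.0⁴)/(8·20.0³·24) = 12.92 → N_a = 13
Actual rate k = Gd⁴/(8D³·13) = 23.846 N/mm
Working load F = kδ = 23.846·29 = 691.54 N
C = 20.0/4.0 = 5.0000; K_W = (4C−1)/(4C−4)+0.615/C = 1.3105
τ_max = K_W·8FD/(πd³) = 1.3105·550.31 = 721.18 MPa
τ_max ≤ 831 MPa → acceptable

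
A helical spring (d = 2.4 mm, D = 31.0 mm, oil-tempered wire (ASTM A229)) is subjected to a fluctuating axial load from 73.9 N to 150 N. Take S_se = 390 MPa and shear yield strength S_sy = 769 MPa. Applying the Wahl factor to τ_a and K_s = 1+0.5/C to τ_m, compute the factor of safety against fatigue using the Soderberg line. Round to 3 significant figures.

0.675

C = D/d = 31.0/2.4 = 12.9167; K_W = (4C−1)/(4C−4)+0.615/C = 1.1105; K_s = 1+0.5/C = 1.0387
F_a = (F_max−F_min)/2 = 38.05 N; F_m = (F_max+F_min)/2 = 111.95 N
τ_a = K_W·8F_aD/(πd³) = 1.1105 × 217.28 = 241.3 MPa
τ_m = K_s·8F_mD/(πd³) = 1.0387 × 639.28 = 664.03 MPa
Soderberg: 1/n_f = τ_a/S_se + τ_m/S_sy = 241.3/390 + 664.03/769 = 0.61872 + 0.86350 = 1.4822
n_f = 1/1.4822 = 0.6747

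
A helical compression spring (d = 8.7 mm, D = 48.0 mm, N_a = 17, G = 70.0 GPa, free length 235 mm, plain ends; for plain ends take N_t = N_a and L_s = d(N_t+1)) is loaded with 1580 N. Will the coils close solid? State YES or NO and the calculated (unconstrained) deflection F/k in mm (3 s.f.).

NO, δ = 59.3 mm

k = Gd⁴/(8D³N_a) = (70.0×10³)(8.7⁴)/(8·48.0³·17) = 26.663 N/mm
N_t = 17; L_s = 8.7·18 = 156.6 mm; δ_solid = L₀ − L_s = 235 − 156.6 = 78.4 mm
δ = F/k = 1580/26.663 = 59.258 mm
δ < δ_solid → spring does not go solid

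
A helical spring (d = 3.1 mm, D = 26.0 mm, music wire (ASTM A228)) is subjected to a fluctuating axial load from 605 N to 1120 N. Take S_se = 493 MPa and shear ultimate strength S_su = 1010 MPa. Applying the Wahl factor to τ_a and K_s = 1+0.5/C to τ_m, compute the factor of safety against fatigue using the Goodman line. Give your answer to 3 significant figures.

0.296

C = D/d = 26.0/3.1 = 8.3871; K_W = (4C−1)/(4C−4)+0.615/C = 1.1749; K_s = 1+0.5/C = 1.0596
F_a = (F_max−F_min)/2 = 257.5 N; F_m = (F_max+F_min)/2 = 862.5 N
τ_a = K_W·8F_aD/(πd³) = 1.1749 × 572.28 = 672.34 MPa
τ_m = K_s·8F_mD/(πd³) = 1.0596 × 1916.8 = 2031.1 MPa
Goodman: 1/n_f = τ_a/S_se + τ_m/S_su = 672.34/493 + 2031.1/1010 = 1.36378 + 2.01101 = 3.3748
n_f = 1/3.3748 = 0.2963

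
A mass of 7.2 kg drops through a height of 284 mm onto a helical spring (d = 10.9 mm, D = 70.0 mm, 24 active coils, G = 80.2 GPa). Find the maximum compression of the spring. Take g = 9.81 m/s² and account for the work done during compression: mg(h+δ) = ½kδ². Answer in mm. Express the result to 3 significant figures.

52.6 mm

k = Gd⁴/(8D³N_a) = (80.2×10³)(10.9⁴)/(8·70.0³·24) = 17.19 N/mm
W = mg = 7.2 × 9.81 = 70.632 N
½kδ² − Wδ − Wh = 0 → δ = (W + √(W² + 2kWh))/k
δ = (70.632 + √(4988.9 + 689660))/17.19 = (70.632 + 833.46)/17.19 = 52.593 mm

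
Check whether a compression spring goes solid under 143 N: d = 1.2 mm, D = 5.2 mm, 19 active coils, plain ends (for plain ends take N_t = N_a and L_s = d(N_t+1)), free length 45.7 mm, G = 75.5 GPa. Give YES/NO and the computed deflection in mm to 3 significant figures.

k = Gd⁴/(8D³N_a) = (75.5×10³)(1.2⁴)/(8·5.2³·19) = 7.3252 N/mm
N_t = 19; L_s = 1.2·20 = 24 mm; δ_solid = L₀ − L_s = 45.7 − 24 = 21.7 mm
δ = F/k = 143/7.3252 = 19.522 mm
δ < δ_solid → spring does not go solid

NO, δ = 19.5 mm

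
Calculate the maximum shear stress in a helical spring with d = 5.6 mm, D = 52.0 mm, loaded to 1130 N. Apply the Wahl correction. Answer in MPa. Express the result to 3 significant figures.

Spring index C = D/d = 52.0/5.6 = 9.2857
K_W = (4C−1)/(4C−4) + 0.615/C = 36.143/33.143 + 0.0662 = 1.1567
τ₀ = 8FD/(πd³) = 8·1130·52.0/(π·5.6³) = 470080/551.71 = 852.04 MPa
τ_max = K·τ₀ = 1.1567 × 852.04 = 985.59 MPa

986 MPa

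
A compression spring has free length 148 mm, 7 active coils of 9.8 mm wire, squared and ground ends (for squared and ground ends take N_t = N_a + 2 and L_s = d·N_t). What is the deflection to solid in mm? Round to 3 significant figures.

N_t = 9; L_s = 9.8·9 = 88.2 mm
δ_solid = L₀ − L_s = 148 − 88.2 = 59.8 mm

59.8 mm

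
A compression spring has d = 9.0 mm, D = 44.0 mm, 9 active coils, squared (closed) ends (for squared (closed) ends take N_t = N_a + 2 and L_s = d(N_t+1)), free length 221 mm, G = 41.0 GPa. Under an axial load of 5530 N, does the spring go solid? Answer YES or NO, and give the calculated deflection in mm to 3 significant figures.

YES, δ = 126 mm

k = Gd⁴/(8D³N_a) = (41.0×10³)(9.0⁴)/(8·44.0³·9) = 43.859 N/mm
N_t = 11; L_s = 9.0·12 = 108 mm; δ_solid = L₀ − L_s = 221 − 108 = 113 mm
δ = F/k = 5530/43.859 = 126.08 mm
δ ≥ δ_solid → spring goes solid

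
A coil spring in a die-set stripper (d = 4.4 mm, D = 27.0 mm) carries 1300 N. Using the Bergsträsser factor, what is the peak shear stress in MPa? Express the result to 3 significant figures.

1290 MPa

Spring index C = D/d = 27.0/4.4 = 6.1364
K_B = (4C+2)/(4C−3) = 26.545/21.545 = 1.2321
τ₀ = 8FD/(πd³) = 8·1300·27.0/(π·4.4³) = 280800/267.61 = 1049.3 MPa
τ_max = K·τ₀ = 1.2321 × 1049.3 = 1292.8 MPa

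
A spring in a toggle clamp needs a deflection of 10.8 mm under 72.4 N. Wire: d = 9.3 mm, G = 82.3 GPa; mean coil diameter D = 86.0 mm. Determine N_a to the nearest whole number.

Required rate k = F/δ = 72.4/10.8 = 6.7037 N/mm
N_a = Gd⁴/(8D³k) = (82.3×10³ × 9.3⁴)/(8 × 86.0³ × 6.7037)
    = 6.15647e+08 / 3.41114e+07 = 18.05 → 18 coils

18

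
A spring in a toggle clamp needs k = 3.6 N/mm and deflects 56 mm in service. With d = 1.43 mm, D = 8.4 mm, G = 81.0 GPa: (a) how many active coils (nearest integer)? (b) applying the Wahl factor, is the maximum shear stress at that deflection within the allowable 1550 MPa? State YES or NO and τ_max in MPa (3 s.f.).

(a) 20 coils; (b) NO, τ_max = 1840 MPa

N_a = Gd⁴/(8D³k) = (81.0×10³)(1.43⁴)/(8·8.4³·3.6) = 19.84 → N_a = 20
Actual rate k = Gd⁴/(8D³·20) = 3.5717 N/mm
Working load F = kδ = 3.5717·56 = 200.01 N
C = 8.4/1.43 = 5.8741; K_W = (4C−1)/(4C−4)+0.615/C = 1.2586
τ_max = K_W·8FD/(πd³) = 1.2586·1463.1 = 1841.4 MPa
τ_max > 1550 MPa → exceeds allowable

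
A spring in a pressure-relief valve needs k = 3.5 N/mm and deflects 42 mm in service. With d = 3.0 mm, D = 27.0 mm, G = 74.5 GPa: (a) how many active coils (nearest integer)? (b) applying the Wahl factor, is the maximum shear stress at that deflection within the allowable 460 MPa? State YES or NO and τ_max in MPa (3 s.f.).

(a) 11 coils; (b) YES, τ_max = 433 MPa

N_a = Gd⁴/(8D³k) = (74.5×10³)(3.0⁴)/(8·27.0³·3.5) = 10.95 → N_a = 11
Actual rate k = Gd⁴/(8D³·11) = 3.4839 N/mm
Working load F = kδ = 3.4839·42 = 146.32 N
C = 27.0/3.0 = 9.0000; K_W = (4C−1)/(4C−4)+0.615/C = 1.1621
τ_max = K_W·8FD/(πd³) = 1.1621·372.61 = 433.01 MPa
τ_max ≤ 460 MPa → acceptable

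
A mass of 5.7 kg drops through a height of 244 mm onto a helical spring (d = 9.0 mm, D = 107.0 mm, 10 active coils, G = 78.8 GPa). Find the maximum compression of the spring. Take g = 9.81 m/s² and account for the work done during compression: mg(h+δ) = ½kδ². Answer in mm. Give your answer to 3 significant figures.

83.3 mm

k = Gd⁴/(8D³N_a) = (78.8×10³)(9.0⁴)/(8·107.0³·10) = 5.2754 N/mm
W = mg = 5.7 × 9.81 = 55.917 N
½kδ² − Wδ − Wh = 0 → δ = (W + √(W² + 2kWh))/k
δ = (55.917 + √(3126.7 + 143952))/5.2754 = (55.917 + 383.51)/5.2754 = 83.297 mm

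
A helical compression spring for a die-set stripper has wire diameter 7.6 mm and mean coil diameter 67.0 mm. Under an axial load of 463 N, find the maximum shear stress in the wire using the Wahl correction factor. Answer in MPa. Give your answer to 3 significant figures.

Spring index C = D/d = 67.0/7.6 = 8.8158
K_W = (4C−1)/(4C−4) + 0.615/C = 34.263/31.263 + 0.0698 = 1.1657
τ₀ = 8FD/(πd³) = 8·463·67.0/(π·7.6³) = 248168/1379.1 = 179.95 MPa
τ_max = K·τ₀ = 1.1657 × 179.95 = 209.77 MPa

210 MPa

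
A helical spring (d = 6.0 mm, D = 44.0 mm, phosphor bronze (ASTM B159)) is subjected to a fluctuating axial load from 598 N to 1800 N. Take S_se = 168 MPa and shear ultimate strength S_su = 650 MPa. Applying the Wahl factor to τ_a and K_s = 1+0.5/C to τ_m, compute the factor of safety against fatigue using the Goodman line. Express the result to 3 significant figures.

C = D/d = 44.0/6.0 = 7.3333; K_W = (4C−1)/(4C−4)+0.615/C = 1.2023; K_s = 1+0.5/C = 1.0682
F_a = (F_max−F_min)/2 = 601 N; F_m = (F_max+F_min)/2 = 1199 N
τ_a = K_W·8F_aD/(πd³) = 1.2023 × 311.76 = 374.82 MPa
τ_m = K_s·8F_mD/(πd³) = 1.0682 × 621.95 = 664.36 MPa
Goodman: 1/n_f = τ_a/S_se + τ_m/S_su = 374.82/168 + 664.36/650 = 2.23106 + 1.02209 = 3.2532
n_f = 1/3.2532 = 0.3074

0.307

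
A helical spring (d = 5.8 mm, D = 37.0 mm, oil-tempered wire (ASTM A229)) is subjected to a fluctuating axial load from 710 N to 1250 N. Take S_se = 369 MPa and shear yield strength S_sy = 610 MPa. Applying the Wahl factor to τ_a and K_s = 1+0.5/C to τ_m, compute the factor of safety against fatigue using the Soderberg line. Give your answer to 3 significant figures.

C = D/d = 37.0/5.8 = 6.3793; K_W = (4C−1)/(4C−4)+0.615/C = 1.2358; K_s = 1+0.5/C = 1.0784
F_a = (F_max−F_min)/2 = 270 N; F_m = (F_max+F_min)/2 = 980 N
τ_a = K_W·8F_aD/(πd³) = 1.2358 × 130.38 = 161.13 MPa
τ_m = K_s·8F_mD/(πd³) = 1.0784 × 473.24 = 510.33 MPa
Soderberg: 1/n_f = τ_a/S_se + τ_m/S_sy = 161.13/369 + 510.33/610 = 0.43667 + 0.83661 = 1.2733
n_f = 1/1.2733 = 0.7854

0.785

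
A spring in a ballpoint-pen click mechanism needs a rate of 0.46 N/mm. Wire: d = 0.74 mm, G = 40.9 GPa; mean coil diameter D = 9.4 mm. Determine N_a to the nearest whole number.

N_a = Gd⁴/(8D³k) = (40.9×10³ × 0.74⁴)/(8 × 9.4³ × 0.46)
    = 12264.5 / 3056.55 = 4.013 → 4 coils

4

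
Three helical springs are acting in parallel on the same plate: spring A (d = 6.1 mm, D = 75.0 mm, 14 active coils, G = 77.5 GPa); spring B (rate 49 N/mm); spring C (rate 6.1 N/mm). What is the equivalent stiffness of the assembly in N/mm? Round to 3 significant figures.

57.4 N/mm

k_A = Gd⁴/(8D³N_a) = (77.5×10³)(6.1⁴)/(8·75.0³·14) = 2.271 N/mm
Parallel: k_eq = 2.271 + 49 + 6.1 = 57.371 N/mm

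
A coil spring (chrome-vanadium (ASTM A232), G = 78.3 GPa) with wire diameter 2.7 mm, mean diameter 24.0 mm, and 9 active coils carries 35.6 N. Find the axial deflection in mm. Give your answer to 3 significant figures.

8.52 mm

k = Gd⁴/(8D³N_a) = (78.3×10³)(2.7⁴)/(8·24.0³·9) = 4.1807 N/mm
δ = F/k = 35.6 / 4.1807 = 8.5153 mm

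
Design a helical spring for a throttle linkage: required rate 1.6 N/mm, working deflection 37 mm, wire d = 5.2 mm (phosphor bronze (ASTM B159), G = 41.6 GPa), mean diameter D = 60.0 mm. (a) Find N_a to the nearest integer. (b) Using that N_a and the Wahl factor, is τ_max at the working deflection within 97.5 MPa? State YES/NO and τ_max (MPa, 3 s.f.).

N_a = Gd⁴/(8D³k) = (41.6×10³)(5.2⁴)/(8·60.0³·1.6) = 11 → N_a = 11
Actual rate k = Gd⁴/(8D³·11) = 1.6002 N/mm
Working load F = kδ = 1.6002·37 = 59.207 N
C = 60.0/5.2 = 11.5385; K_W = (4C−1)/(4C−4)+0.615/C = 1.1245
τ_max = K_W·8FD/(πd³) = 1.1245·64.336 = 72.344 MPa
τ_max ≤ 97.5 MPa → acceptable

(a) 11 coils; (b) YES, τ_max = 72.3 MPa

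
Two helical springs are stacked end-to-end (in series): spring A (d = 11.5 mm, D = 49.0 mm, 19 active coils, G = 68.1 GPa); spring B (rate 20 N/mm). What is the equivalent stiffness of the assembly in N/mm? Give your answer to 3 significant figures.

15.4 N/mm

k_A = Gd⁴/(8D³N_a) = (68.1×10³)(11.5⁴)/(8·49.0³·19) = 66.605 N/mm
Series: 1/k_eq = 1/66.605 + 1/20 = 0.065014; k_eq = 15.381 N/mm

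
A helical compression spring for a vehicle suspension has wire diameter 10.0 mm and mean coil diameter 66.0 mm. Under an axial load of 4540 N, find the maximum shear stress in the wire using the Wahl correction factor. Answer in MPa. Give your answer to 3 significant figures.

Spring index C = D/d = 66.0/10.0 = 6.6000
K_W = (4C−1)/(4C−4) + 0.615/C = 25.400/22.400 + 0.0932 = 1.2271
τ₀ = 8FD/(πd³) = 8·4540·66.0/(π·10.0³) = 2.39712e+06/3141.6 = 763.03 MPa
τ_max = K·τ₀ = 1.2271 × 763.03 = 936.32 MPa

936 MPa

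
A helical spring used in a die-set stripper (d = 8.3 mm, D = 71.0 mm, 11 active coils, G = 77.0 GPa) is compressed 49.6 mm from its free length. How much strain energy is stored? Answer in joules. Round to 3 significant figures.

k = Gd⁴/(8D³N_a) = (77.0×10³)(8.3⁴)/(8·71.0³·11) = 11.602 N/mm
U = ½kδ² = 0.5 × 11.602 × 49.6² = 14272 N·mm = 14.272 J

14.3 J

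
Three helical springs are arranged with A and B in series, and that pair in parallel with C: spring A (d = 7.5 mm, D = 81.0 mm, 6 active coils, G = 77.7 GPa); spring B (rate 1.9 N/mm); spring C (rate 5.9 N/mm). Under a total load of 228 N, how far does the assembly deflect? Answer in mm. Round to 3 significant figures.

30.5 mm

k_A = Gd⁴/(8D³N_a) = (77.7×10³)(7.5⁴)/(8·81.0³·6) = 9.6376 N/mm
Springs A,B series: k_AB = 1/(1/9.6376+1/1.9) = 1.5871 N/mm; parallel with C: k_eq = 1.5871+5.9 = 7.4871 N/mm
δ = F/k_eq = 228/7.4871 = 30.452 mm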